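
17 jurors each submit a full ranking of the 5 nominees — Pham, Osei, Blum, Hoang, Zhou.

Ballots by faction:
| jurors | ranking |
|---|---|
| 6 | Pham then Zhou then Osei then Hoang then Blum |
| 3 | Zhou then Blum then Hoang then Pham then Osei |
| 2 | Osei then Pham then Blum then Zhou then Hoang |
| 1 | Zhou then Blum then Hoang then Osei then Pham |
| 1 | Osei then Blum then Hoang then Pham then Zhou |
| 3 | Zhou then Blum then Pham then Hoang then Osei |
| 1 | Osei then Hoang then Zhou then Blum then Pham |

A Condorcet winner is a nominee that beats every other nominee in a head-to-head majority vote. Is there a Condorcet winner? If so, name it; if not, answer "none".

none

Head-to-head results (17 jurors):
Pham vs Osei: Pham wins 12–5.
Pham–Blum: Blum 9–8.
Pham vs Hoang: Pham wins 11–6.
Pham vs Zhou: Pham, 9–8.
Osei vs Blum: Osei, 10–7.
Osei vs Hoang: Osei, 10–7.
Osei vs Zhou: Zhou wins 13–4.
Blum vs Hoang: Blum wins 10–7.
Blum–Zhou: Zhou 14–3.
Hoang–Zhou: Zhou 15–2.
Every nominee loses at least once (Pham loses to Blum; Osei loses to Pham; Blum loses to Osei; Hoang loses to Pham; Zhou loses to Pham). The majority relation contains the cycle Pham > Osei > Blum > Pham, so there is no Condorcet winner.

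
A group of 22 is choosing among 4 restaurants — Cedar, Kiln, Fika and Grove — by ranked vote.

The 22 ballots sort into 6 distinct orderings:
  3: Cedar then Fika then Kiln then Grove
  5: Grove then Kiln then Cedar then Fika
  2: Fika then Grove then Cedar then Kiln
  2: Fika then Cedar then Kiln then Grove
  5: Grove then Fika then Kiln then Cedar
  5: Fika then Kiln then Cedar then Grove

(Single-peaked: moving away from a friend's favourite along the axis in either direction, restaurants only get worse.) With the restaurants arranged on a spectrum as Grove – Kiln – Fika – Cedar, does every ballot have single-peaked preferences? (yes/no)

no

Axis positions: Grove=1, Kiln=2, Fika=3, Cedar=4.
Faction 1 (peak Cedar at position 4): ranking walks positions 4-3-2-1, expanding outward from the peak — single-peaked.
Faction 2: ranking walks positions 1-2-4-3; Cedar is ranked above Fika even though Fika lies between Cedar and the peak Grove on the axis — preferences dip and rise again. Not single-peaked.
Faction 3: ranking walks positions 3-1-4-2; Grove is ranked above Kiln even though Kiln lies between Grove and the peak Fika on the axis — preferences dip and rise again. Not single-peaked.
Faction 4 (peak Fika at position 3): ranking walks positions 3-4-2-1, expanding outward from the peak — single-peaked.
Faction 5: ranking walks positions 1-3-2-4; Fika is ranked above Kiln even though Kiln lies between Fika and the peak Grove on the axis — preferences dip and rise again. Not single-peaked.
Faction 6 (peak Fika at position 3): ranking walks positions 3-2-4-1, expanding outward from the peak — single-peaked.
Faction 2 violates single-peakedness, so the profile is not single-peaked on this axis.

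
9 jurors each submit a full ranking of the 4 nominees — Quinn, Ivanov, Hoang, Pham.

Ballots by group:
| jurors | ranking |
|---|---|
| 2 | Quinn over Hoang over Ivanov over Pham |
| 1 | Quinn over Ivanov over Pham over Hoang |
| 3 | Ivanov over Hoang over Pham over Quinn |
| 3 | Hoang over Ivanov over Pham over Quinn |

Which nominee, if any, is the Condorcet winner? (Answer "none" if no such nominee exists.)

Hoang

Head-to-head results (9 jurors):
Quinn vs Ivanov: Quinn is ranked higher on 2+1 = 3 ballots, Ivanov on 6. Ivanov wins 6–3.
Quinn vs Hoang: 3 to 6, Hoang.
Quinn vs Pham: 2+1 = 3 for Quinn, 6 for Pham — Pham by 6–3.
Ivanov vs Hoang: Ivanov is ranked higher on 1+3 = 4 ballots, Hoang on 5. Hoang wins 5–4.
Ivanov vs Pham: Ivanov preferred on 2+1+3+3 = 9 ballots; Ivanov wins 9–0.
Hoang vs Pham: Hoang is ranked higher on 2+3+3 = 8 ballots, Pham on 1. Hoang wins 8–1.
Hoang beats each of Quinn, Ivanov, Pham — Hoang is the Condorcet winner.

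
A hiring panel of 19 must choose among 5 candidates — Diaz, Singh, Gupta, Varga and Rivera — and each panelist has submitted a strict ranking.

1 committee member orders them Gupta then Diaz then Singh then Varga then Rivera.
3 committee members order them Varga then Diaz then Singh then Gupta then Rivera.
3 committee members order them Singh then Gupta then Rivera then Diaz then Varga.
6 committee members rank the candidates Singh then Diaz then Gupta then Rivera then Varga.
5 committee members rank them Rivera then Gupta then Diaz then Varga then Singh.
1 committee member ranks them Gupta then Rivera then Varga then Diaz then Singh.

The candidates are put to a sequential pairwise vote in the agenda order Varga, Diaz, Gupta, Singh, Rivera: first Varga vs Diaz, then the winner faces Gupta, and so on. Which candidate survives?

Singh

Round 1: Varga vs Diaz — 4–15, Diaz advances.
Round 2: Diaz vs Gupta — 9–10, Gupta advances.
Round 3: Gupta vs Singh — 7–12, Singh advances.
Round 4: Singh vs Rivera — 13–6, Singh advances.
Singh survives the agenda.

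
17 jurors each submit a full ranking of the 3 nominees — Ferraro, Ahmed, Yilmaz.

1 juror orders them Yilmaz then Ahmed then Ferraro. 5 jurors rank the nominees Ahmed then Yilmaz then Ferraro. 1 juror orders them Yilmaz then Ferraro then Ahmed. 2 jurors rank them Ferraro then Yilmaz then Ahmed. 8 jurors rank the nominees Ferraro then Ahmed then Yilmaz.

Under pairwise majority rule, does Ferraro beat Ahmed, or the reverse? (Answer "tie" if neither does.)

Ferraro

Ballots ranking Ferraro above Ahmed: 1 + 2 + 8 = 11.
Ballots ranking Ahmed above Ferraro: 17 − 11 = 6.
Ferraro wins the head-to-head 11–6.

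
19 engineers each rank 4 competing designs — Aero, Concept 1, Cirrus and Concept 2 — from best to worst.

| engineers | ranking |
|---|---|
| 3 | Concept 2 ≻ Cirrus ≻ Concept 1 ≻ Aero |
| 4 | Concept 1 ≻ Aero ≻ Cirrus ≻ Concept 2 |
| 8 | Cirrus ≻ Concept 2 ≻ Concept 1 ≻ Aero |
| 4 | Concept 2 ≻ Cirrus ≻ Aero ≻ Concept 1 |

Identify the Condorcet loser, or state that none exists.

Head-to-head results (19 engineers):
Aero vs Concept 1: 4 to 15, Concept 1.
Aero–Cirrus: Cirrus 15–4.
Aero vs Concept 2: Aero preferred on 4 ballots; Concept 2 wins 15–4.
Concept 1–Cirrus: Cirrus 15–4.
Concept 1–Concept 2: Concept 2 15–4.
Cirrus vs Concept 2: Cirrus wins 12–7.
Aero is beaten in every head-to-head and is the Condorcet loser.

Aero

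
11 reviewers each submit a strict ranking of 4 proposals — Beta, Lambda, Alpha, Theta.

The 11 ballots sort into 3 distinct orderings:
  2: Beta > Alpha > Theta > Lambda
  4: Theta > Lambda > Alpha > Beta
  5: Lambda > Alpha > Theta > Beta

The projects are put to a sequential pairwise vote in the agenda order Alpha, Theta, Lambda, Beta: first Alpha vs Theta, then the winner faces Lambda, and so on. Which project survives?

Lambda

Round 1: Alpha vs Theta — 7–4, Alpha advances.
Round 2: Alpha vs Lambda — 2–9, Lambda advances.
Round 3: Lambda vs Beta — 9–2, Lambda advances.
The agenda winner is Lambda.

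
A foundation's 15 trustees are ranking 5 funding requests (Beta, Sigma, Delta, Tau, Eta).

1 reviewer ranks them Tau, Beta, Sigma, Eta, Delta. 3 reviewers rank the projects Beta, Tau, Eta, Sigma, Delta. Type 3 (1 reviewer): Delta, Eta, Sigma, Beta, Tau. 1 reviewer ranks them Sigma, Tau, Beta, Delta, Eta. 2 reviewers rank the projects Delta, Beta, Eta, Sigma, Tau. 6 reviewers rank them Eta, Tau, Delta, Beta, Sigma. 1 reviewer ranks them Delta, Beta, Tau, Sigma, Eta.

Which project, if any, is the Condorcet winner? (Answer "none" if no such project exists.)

Head-to-head results (15 reviewers):
Beta vs Sigma: Beta is ranked higher on 1+3+2+6+1 = 13 ballots, Sigma on 2. Beta wins 13–2.
Beta vs Delta: 5 to 10, Delta.
Beta vs Tau: 7 to 8, Tau.
Beta vs Eta: Beta wins 8–7.
Sigma vs Delta: Delta wins 10–5.
Sigma vs Tau: 4 to 11, Tau.
Sigma vs Eta: Eta wins 12–3.
Delta vs Tau: Tau, 11–4.
Delta vs Eta: 1+1+2+1 = 5 for Delta, 10 for Eta — Eta by 10–5.
Tau vs Eta: Eta wins 9–6.
No project is unbeaten: Beta loses to Delta; Sigma loses to Beta; Delta loses to Tau; Tau loses to Eta; Eta loses to Beta. In particular Beta > Eta > Delta > Beta is a majority cycle — no Condorcet winner exists.

none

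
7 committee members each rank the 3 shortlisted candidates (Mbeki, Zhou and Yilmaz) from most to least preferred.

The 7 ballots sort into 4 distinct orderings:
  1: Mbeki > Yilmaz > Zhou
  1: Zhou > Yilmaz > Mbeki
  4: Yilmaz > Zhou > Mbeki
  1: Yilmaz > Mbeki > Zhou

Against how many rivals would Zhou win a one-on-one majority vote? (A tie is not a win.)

Zhou against each rival (7 committee members):
Zhou vs Mbeki: 5 to 2, Zhou.
Zhou vs Yilmaz: Zhou preferred on 1 ballot; Yilmaz wins 6–1.
Zhou beats Mbeki; loses to Yilmaz — 1 pairwise win.

1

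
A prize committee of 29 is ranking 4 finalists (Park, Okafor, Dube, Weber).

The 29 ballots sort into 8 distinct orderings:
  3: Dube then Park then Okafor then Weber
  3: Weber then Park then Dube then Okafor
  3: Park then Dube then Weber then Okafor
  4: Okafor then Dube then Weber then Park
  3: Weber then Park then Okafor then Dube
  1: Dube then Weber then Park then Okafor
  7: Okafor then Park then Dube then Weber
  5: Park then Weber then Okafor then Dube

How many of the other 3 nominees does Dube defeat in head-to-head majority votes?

Dube against each rival (29 jurors):
Dube–Park: Park 21–8.
Dube vs Okafor: 10 to 19, Okafor.
Dube–Weber: Dube 18–11.
Dube beats Weber; loses to Park, Okafor — 1 pairwise win.

1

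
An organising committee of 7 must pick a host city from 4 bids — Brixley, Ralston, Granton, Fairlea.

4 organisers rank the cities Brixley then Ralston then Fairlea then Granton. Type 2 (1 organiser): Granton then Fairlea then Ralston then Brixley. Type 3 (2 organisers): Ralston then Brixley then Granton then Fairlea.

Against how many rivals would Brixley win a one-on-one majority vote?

3

Brixley against each rival (7 organisers):
Brixley vs Ralston: 4 to 3, Brixley.
Brixley vs Granton: Brixley, 6–1.
Brixley vs Fairlea: 4+2 = 6 for Brixley, 1 for Fairlea — Brixley by 6–1.
Brixley beats Ralston, Granton, Fairlea — 3 pairwise wins.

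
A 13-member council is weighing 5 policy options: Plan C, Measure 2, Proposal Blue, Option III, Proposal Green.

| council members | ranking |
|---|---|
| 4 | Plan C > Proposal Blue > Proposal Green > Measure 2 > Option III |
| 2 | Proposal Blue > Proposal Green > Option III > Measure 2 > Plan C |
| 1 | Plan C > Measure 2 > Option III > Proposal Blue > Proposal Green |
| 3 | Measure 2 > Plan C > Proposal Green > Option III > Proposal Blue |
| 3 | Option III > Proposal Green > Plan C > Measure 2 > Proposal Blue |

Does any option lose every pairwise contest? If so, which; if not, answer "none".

none

Head-to-head results (13 council members):
Plan C vs Measure 2: Plan C is ranked higher on 4+1+3 = 8 ballots, Measure 2 on 5. Plan C wins 8–5.
Plan C vs Proposal Blue: Plan C, 11–2.
Plan C vs Option III: 8 to 5, Plan C.
Plan C vs Proposal Green: Plan C preferred on 4+1+3 = 8 ballots; Plan C wins 8–5.
Measure 2 vs Proposal Blue: Measure 2 preferred on 1+3+3 = 7 ballots; Measure 2 wins 7–6.
Measure 2 vs Option III: Measure 2, 8–5.
Measure 2 vs Proposal Green: 4 to 9, Proposal Green.
Proposal Blue–Option III: Option III 7–6.
Proposal Blue vs Proposal Green: Proposal Blue wins 7–6.
Option III vs Proposal Green: 4 to 9, Proposal Green.
Every option wins at least one matchup (Plan C beats Measure 2; Measure 2 beats Proposal Blue; Proposal Blue beats Proposal Green; Option III beats Proposal Blue; Proposal Green beats Measure 2), so there is no Condorcet loser.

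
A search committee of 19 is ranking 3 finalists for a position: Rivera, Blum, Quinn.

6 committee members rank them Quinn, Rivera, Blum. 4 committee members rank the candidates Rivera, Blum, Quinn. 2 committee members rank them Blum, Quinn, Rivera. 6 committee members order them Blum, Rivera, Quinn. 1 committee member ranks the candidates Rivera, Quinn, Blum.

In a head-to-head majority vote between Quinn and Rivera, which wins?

Ballots ranking Quinn above Rivera: 6 + 2 = 8.
Ballots ranking Rivera above Quinn: 19 − 8 = 11.
Rivera wins the head-to-head 11–8.

Rivera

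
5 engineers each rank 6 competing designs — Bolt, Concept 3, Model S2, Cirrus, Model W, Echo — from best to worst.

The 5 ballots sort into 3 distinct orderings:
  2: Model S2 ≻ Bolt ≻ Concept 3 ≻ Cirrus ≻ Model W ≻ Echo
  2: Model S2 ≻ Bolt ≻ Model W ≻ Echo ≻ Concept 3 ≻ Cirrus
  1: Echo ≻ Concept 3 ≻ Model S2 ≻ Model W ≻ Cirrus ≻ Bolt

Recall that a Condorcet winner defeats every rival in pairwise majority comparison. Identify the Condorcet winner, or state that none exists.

Pairwise majorities:
Bolt vs Concept 3: 4 to 1, Bolt.
Bolt–Model S2: Model S2 5–0.
Bolt vs Cirrus: Bolt, 4–1.
Bolt vs Model W: Bolt, 4–1.
Bolt vs Echo: Bolt is ranked higher on 2+2 = 4 ballots, Echo on 1. Bolt wins 4–1.
Concept 3 vs Model S2: 1 for Concept 3, 4 for Model S2 — Model S2 by 4–1.
Concept 3 vs Cirrus: 2+2+1 = 5 for Concept 3, 0 for Cirrus — Concept 3 by 5–0.
Concept 3 vs Model W: Concept 3 is ranked higher on 2+1 = 3 ballots, Model W on 2. Concept 3 wins 3–2.
Concept 3 vs Echo: Concept 3 is ranked higher on 2 ballots, Echo on 3. Echo wins 3–2.
Model S2 vs Cirrus: 2+2+1 = 5 for Model S2, 0 for Cirrus — Model S2 by 5–0.
Model S2–Model W: Model S2 5–0.
Model S2 vs Echo: Model S2 wins 4–1.
Cirrus vs Model W: 2 to 3, Model W.
Cirrus vs Echo: 2 to 3, Echo.
Model W–Echo: Model W 4–1.
Model S2 wins every pairwise contest, so Model S2 is the Condorcet winner.

Model S2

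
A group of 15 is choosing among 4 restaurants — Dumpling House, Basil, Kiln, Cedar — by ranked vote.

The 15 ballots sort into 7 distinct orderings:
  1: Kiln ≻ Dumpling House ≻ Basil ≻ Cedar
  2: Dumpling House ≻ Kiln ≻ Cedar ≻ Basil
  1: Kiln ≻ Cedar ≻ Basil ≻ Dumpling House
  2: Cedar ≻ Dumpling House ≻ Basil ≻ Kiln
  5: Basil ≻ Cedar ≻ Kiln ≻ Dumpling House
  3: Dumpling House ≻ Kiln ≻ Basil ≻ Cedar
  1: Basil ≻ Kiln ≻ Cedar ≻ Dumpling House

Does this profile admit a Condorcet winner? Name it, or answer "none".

none

Pairwise majorities:
Dumpling House vs Basil: 8 to 7, Dumpling House.
Dumpling House vs Kiln: Dumpling House is ranked higher on 2+2+3 = 7 ballots, Kiln on 8. Kiln wins 8–7.
Dumpling House vs Cedar: Cedar, 9–6.
Basil vs Kiln: Basil preferred on 2+5+1 = 8 ballots; Basil wins 8–7.
Basil vs Cedar: Basil is ranked higher on 1+5+3+1 = 10 ballots, Cedar on 5. Basil wins 10–5.
Kiln–Cedar: Kiln 8–7.
Every restaurant loses at least once (Dumpling House loses to Kiln; Basil loses to Dumpling House; Kiln loses to Basil; Cedar loses to Basil). The majority relation contains the cycle Dumpling House beats Basil beats Kiln beats Dumpling House, so there is no Condorcet winner.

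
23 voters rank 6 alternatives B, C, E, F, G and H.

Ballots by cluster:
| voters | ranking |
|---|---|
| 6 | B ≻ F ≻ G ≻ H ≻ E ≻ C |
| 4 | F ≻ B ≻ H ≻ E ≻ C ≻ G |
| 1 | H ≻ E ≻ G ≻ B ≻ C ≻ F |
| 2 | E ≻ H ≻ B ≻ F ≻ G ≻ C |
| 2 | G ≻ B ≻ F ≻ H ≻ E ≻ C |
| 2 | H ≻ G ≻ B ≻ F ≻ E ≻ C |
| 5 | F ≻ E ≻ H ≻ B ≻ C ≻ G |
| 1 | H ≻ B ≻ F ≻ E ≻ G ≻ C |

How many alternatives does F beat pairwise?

4

F against each rival (23 voters):
F vs B: B, 14–9.
F vs C: F is ranked higher on 22 ballots, C on 1. F wins 22–1.
F vs E: F preferred on 6+4+2+2+5+1 = 20 ballots; F wins 20–3.
F vs G: F is ranked higher on 6+4+2+5+1 = 18 ballots, G on 5. F wins 18–5.
F vs H: 17 to 6, F.
F beats C, E, G, H; loses to B — 4 pairwise wins.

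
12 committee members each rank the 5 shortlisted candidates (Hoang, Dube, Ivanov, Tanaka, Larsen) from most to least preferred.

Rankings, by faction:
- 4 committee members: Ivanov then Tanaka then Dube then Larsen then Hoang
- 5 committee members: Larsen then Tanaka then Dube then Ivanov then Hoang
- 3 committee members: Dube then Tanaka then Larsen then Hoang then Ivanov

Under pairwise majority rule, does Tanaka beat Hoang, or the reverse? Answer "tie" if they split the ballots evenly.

Ballots ranking Tanaka above Hoang: 4 + 5 + 3 = 12.
Ballots ranking Hoang above Tanaka: 12 − 12 = 0.
Tanaka wins the head-to-head 12–0.

Tanaka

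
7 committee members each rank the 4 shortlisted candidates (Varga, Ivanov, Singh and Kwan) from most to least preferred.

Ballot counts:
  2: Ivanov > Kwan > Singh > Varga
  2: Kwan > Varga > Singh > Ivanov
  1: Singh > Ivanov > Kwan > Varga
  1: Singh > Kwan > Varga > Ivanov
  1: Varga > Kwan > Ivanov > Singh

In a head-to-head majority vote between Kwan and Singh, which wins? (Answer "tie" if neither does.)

Kwan

Ballots ranking Kwan above Singh: 2 + 2 + 1 = 5.
Ballots ranking Singh above Kwan: 7 − 5 = 2.
Kwan wins the head-to-head 5–2.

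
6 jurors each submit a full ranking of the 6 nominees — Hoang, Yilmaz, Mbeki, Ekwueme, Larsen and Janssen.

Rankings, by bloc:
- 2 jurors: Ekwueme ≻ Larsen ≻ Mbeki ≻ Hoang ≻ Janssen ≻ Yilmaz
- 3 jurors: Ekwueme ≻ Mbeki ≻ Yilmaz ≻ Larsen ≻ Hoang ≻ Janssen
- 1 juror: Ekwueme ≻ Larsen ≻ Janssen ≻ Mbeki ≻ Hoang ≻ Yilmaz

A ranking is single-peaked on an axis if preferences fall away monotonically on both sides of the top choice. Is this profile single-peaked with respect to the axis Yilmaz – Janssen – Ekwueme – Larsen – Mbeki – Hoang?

Axis positions: Yilmaz=1, Janssen=2, Ekwueme=3, Larsen=4, Mbeki=5, Hoang=6.
Bloc 1 (peak Ekwueme at position 3): ranking walks positions 3-4-5-6-2-1, expanding outward from the peak — single-peaked.
Bloc 2: ranking walks positions 3-5-1-4-6-2; Mbeki is ranked above Larsen even though Larsen lies between Mbeki and the peak Ekwueme on the axis — preferences dip and rise again. Not single-peaked.
Bloc 3 (peak Ekwueme at position 3): ranking walks positions 3-4-2-5-6-1, expanding outward from the peak — single-peaked.
Bloc 2 violates single-peakedness, so the profile is not single-peaked on this axis.

no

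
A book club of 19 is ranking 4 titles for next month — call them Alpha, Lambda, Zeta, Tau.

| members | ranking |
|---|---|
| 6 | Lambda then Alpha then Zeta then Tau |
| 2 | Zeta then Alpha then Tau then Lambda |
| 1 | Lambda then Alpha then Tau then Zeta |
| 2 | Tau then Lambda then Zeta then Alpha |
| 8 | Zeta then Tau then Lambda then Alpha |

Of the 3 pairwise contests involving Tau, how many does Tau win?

2

Tau against each rival (19 members):
Tau vs Alpha: Tau wins 10–9.
Tau vs Lambda: 2+2+8 = 12 for Tau, 7 for Lambda — Tau by 12–7.
Tau vs Zeta: Tau preferred on 1+2 = 3 ballots; Zeta wins 16–3.
Tau beats Alpha, Lambda; loses to Zeta — 2 pairwise wins.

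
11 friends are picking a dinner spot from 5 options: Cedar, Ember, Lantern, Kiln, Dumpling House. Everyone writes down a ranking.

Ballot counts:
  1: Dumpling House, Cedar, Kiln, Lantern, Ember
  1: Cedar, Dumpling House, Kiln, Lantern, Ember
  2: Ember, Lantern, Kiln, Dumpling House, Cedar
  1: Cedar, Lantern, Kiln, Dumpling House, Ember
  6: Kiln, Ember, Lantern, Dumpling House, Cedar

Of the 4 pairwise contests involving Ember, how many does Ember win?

Ember against each rival (11 friends):
Ember vs Cedar: 8 to 3, Ember.
Ember–Lantern: Ember 8–3.
Ember vs Kiln: Kiln, 9–2.
Ember vs Dumpling House: Ember preferred on 2+6 = 8 ballots; Ember wins 8–3.
Ember beats Cedar, Lantern, Dumpling House; loses to Kiln — 3 pairwise wins.

3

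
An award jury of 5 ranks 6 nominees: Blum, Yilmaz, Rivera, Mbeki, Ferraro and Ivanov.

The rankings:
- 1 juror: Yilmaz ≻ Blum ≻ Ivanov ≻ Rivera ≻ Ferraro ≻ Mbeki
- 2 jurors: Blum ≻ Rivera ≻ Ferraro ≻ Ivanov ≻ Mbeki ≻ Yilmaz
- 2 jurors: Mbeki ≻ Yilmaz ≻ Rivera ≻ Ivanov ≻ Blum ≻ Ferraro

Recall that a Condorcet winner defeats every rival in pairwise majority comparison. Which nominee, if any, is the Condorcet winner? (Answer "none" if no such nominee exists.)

Pairwise majorities:
Blum vs Yilmaz: 2 for Blum, 3 for Yilmaz — Yilmaz by 3–2.
Blum vs Rivera: Blum preferred on 1+2 = 3 ballots; Blum wins 3–2.
Blum vs Mbeki: 3 to 2, Blum.
Blum vs Ferraro: Blum is ranked higher on 1+2+2 = 5 ballots, Ferraro on 0. Blum wins 5–0.
Blum vs Ivanov: Blum is ranked higher on 1+2 = 3 ballots, Ivanov on 2. Blum wins 3–2.
Yilmaz vs Rivera: Yilmaz, 3–2.
Yilmaz vs Mbeki: Yilmaz is ranked higher on 1 ballot, Mbeki on 4. Mbeki wins 4–1.
Yilmaz vs Ferraro: Yilmaz is ranked higher on 1+2 = 3 ballots, Ferraro on 2. Yilmaz wins 3–2.
Yilmaz vs Ivanov: Yilmaz wins 3–2.
Rivera vs Mbeki: Rivera, 3–2.
Rivera vs Ferraro: Rivera is ranked higher on 1+2+2 = 5 ballots, Ferraro on 0. Rivera wins 5–0.
Rivera–Ivanov: Rivera 4–1.
Mbeki vs Ferraro: 2 for Mbeki, 3 for Ferraro — Ferraro by 3–2.
Mbeki vs Ivanov: 2 for Mbeki, 3 for Ivanov — Ivanov by 3–2.
Ferraro vs Ivanov: Ivanov, 3–2.
Each nominee drops at least one matchup (Blum loses to Yilmaz; Yilmaz loses to Mbeki; Rivera loses to Blum; Mbeki loses to Blum; Ferraro loses to Blum; Ivanov loses to Blum); the cycle Blum > Mbeki > Yilmaz > Blum rules out a Condorcet winner.

none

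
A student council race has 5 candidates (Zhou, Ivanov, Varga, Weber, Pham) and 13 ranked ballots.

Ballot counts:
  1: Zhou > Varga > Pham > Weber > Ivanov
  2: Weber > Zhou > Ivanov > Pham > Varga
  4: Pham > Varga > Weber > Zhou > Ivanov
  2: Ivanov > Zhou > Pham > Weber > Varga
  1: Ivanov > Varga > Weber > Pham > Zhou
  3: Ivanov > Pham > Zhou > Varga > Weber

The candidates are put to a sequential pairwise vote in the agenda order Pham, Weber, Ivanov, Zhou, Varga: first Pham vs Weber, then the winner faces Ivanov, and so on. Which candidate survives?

Zhou

Round 1: Pham vs Weber — 10–3, Pham advances.
Round 2: Pham vs Ivanov — 5–8, Ivanov advances.
Round 3: Ivanov vs Zhou — 6–7, Zhou advances.
Round 4: Zhou vs Varga — 8–5, Zhou advances.
Zhou survives the agenda.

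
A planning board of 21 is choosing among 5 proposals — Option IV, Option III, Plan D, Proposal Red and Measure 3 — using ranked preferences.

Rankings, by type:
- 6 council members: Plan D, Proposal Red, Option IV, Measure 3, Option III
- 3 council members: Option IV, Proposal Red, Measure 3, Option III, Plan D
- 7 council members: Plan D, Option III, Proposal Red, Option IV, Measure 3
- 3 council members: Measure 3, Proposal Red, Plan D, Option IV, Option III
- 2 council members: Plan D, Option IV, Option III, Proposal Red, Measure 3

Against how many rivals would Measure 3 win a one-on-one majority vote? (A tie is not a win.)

1

Measure 3 against each rival (21 council members):
Measure 3 vs Option IV: Option IV, 18–3.
Measure 3 vs Option III: Measure 3, 12–9.
Measure 3–Plan D: Plan D 15–6.
Measure 3 vs Proposal Red: Measure 3 is ranked higher on 3 ballots, Proposal Red on 18. Proposal Red wins 18–3.
Measure 3 beats Option III; loses to Option IV, Plan D, Proposal Red — 1 pairwise win.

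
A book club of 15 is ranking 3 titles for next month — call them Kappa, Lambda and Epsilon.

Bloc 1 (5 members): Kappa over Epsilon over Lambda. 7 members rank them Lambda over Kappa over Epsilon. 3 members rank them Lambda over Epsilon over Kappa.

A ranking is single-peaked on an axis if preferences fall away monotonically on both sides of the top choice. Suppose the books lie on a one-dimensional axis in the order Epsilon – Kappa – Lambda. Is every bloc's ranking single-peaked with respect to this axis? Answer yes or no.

no

Axis positions: Epsilon=1, Kappa=2, Lambda=3.
Bloc 1 (peak Kappa at position 2): ranking walks positions 2-1-3, expanding outward from the peak — single-peaked.
Bloc 2 (peak Lambda at position 3): ranking walks positions 3-2-1, expanding outward from the peak — single-peaked.
Bloc 3: ranking walks positions 3-1-2; Epsilon is ranked above Kappa even though Kappa lies between Epsilon and the peak Lambda on the axis — preferences dip and rise again. Not single-peaked.
Bloc 3 violates single-peakedness, so the profile is not single-peaked on this axis.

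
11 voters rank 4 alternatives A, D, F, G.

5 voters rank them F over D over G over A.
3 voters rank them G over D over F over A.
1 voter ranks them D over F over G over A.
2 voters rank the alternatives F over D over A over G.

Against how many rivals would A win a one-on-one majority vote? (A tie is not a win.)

0

A against each rival (11 voters):
A vs D: D, 11–0.
A–F: F 11–0.
A vs G: 2 to 9, G.
A beats no one; loses to D, F, G — 0 pairwise wins.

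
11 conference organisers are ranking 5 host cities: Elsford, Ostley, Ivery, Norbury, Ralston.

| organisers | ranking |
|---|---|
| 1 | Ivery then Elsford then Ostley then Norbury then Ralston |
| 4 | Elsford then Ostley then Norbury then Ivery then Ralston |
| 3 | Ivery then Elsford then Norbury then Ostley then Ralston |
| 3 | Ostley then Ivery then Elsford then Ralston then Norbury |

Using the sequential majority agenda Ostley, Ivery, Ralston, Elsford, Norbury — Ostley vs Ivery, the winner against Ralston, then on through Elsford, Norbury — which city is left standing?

Elsford

Round 1: Ostley vs Ivery — 7–4, Ostley advances.
Round 2: Ostley vs Ralston — 11–0, Ostley advances.
Round 3: Ostley vs Elsford — 3–8, Elsford advances.
Round 4: Elsford vs Norbury — 11–0, Elsford advances.
The agenda winner is Elsford.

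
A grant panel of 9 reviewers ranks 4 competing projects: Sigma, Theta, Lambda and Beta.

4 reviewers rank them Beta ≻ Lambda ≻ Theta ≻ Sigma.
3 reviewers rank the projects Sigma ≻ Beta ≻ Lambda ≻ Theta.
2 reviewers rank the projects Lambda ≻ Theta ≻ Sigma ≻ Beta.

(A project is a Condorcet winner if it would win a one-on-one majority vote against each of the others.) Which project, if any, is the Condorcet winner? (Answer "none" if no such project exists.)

none

Pairwise majorities:
Sigma vs Theta: 3 to 6, Theta.
Sigma vs Lambda: 3 to 6, Lambda.
Sigma vs Beta: 5 to 4, Sigma.
Theta vs Lambda: Theta is ranked higher on 0 ballots, Lambda on 9. Lambda wins 9–0.
Theta vs Beta: 2 to 7, Beta.
Lambda vs Beta: 2 to 7, Beta.
Every project loses at least once (Sigma loses to Theta; Theta loses to Lambda; Lambda loses to Beta; Beta loses to Sigma). The majority relation contains the cycle Sigma > Beta > Theta > Sigma, so there is no Condorcet winner.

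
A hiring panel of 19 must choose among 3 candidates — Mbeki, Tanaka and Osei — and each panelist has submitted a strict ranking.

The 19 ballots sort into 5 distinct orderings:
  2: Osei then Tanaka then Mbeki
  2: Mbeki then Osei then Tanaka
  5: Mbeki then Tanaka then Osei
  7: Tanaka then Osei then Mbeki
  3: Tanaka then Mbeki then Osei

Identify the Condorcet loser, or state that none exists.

Osei

Pairwise majorities:
Mbeki vs Tanaka: Mbeki is ranked higher on 2+5 = 7 ballots, Tanaka on 12. Tanaka wins 12–7.
Mbeki vs Osei: Mbeki is ranked higher on 2+5+3 = 10 ballots, Osei on 9. Mbeki wins 10–9.
Tanaka vs Osei: Tanaka preferred on 5+7+3 = 15 ballots; Tanaka wins 15–4.
Osei loses to every other candidate — it is the Condorcet loser.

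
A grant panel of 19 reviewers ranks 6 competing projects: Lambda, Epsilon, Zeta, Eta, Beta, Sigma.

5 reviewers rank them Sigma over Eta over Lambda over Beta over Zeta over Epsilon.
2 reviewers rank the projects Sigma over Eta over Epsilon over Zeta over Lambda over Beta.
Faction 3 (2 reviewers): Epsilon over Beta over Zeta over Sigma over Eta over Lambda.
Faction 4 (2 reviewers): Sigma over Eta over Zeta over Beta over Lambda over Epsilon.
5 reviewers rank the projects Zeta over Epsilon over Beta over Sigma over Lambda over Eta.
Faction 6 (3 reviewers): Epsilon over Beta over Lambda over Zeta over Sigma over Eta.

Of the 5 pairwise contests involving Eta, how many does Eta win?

Eta against each rival (19 reviewers):
Eta–Lambda: Eta 11–8.
Eta vs Epsilon: Eta preferred on 5+2+2 = 9 ballots; Epsilon wins 10–9.
Eta–Zeta: Zeta 10–9.
Eta vs Beta: 9 to 10, Beta.
Eta vs Sigma: Sigma wins 19–0.
Eta beats Lambda; loses to Epsilon, Zeta, Beta, Sigma — 1 pairwise win.

1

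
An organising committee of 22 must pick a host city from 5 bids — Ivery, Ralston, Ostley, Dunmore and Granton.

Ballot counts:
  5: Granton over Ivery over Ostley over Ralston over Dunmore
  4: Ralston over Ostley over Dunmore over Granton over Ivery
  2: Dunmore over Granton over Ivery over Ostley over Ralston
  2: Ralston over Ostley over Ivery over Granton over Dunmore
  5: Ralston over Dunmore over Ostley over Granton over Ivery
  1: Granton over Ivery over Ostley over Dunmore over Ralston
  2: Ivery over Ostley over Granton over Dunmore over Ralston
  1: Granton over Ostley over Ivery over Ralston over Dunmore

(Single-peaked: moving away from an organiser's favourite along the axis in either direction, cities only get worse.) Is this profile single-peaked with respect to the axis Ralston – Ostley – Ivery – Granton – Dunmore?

Axis positions: Ralston=1, Ostley=2, Ivery=3, Granton=4, Dunmore=5.
Cluster 1 (peak Granton at position 4): ranking walks positions 4-3-2-1-5, expanding outward from the peak — single-peaked.
Cluster 2: ranking walks positions 1-2-5-4-3; Dunmore is ranked above Ivery even though Ivery lies between Dunmore and the peak Ralston on the axis — preferences dip and rise again. Not single-peaked.
Cluster 3 (peak Dunmore at position 5): ranking walks positions 5-4-3-2-1, expanding outward from the peak — single-peaked.
Cluster 4 (peak Ralston at position 1): ranking walks positions 1-2-3-4-5, expanding outward from the peak — single-peaked.
Cluster 5: ranking walks positions 1-5-2-4-3; Dunmore is ranked above Ostley even though Ostley lies between Dunmore and the peak Ralston on the axis — preferences dip and rise again. Not single-peaked.
Cluster 6 (peak Granton at position 4): ranking walks positions 4-3-2-5-1, expanding outward from the peak — single-peaked.
Cluster 7 (peak Ivery at position 3): ranking walks positions 3-2-4-5-1, expanding outward from the peak — single-peaked.
Cluster 8: ranking walks positions 4-2-3-1-5; Ostley is ranked above Ivery even though Ivery lies between Ostley and the peak Granton on the axis — preferences dip and rise again. Not single-peaked.
Cluster 2 violates single-peakedness, so the profile is not single-peaked on this axis.

no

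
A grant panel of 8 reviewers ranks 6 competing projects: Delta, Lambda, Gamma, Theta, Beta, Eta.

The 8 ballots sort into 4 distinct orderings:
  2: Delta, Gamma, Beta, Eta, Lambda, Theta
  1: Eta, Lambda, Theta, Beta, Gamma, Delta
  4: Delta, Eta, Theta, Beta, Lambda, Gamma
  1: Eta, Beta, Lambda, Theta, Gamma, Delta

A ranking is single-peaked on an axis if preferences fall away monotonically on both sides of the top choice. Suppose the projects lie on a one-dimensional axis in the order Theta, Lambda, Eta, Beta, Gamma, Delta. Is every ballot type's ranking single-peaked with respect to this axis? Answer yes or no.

no

Axis positions: Theta=1, Lambda=2, Eta=3, Beta=4, Gamma=5, Delta=6.
Ballot type 1 (peak Delta at position 6): ranking walks positions 6-5-4-3-2-1, expanding outward from the peak — single-peaked.
Ballot type 2 (peak Eta at position 3): ranking walks positions 3-2-1-4-5-6, expanding outward from the peak — single-peaked.
Ballot type 3: ranking walks positions 6-3-1-4-2-5; Eta is ranked above Gamma even though Gamma lies between Eta and the peak Delta on the axis — preferences dip and rise again. Not single-peaked.
Ballot type 4 (peak Eta at position 3): ranking walks positions 3-4-2-1-5-6, expanding outward from the peak — single-peaked.
Ballot type 3 violates single-peakedness, so the profile is not single-peaked on this axis.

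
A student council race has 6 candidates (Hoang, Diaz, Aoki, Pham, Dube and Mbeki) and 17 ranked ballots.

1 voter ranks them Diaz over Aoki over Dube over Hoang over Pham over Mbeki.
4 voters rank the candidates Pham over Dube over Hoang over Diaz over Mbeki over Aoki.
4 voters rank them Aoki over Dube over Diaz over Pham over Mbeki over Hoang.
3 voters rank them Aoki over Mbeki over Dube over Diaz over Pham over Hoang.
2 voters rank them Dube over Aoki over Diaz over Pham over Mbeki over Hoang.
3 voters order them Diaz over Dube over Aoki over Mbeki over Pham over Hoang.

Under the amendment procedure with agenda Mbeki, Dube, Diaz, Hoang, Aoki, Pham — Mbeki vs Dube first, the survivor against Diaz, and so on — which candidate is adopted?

Round 1: Mbeki vs Dube — 3–14, Dube advances.
Round 2: Dube vs Diaz — 13–4, Dube advances.
Round 3: Dube vs Hoang — 17–0, Dube advances.
Round 4: Dube vs Aoki — 9–8, Dube advances.
Round 5: Dube vs Pham — 13–4, Dube advances.
Dube survives the agenda.

Dube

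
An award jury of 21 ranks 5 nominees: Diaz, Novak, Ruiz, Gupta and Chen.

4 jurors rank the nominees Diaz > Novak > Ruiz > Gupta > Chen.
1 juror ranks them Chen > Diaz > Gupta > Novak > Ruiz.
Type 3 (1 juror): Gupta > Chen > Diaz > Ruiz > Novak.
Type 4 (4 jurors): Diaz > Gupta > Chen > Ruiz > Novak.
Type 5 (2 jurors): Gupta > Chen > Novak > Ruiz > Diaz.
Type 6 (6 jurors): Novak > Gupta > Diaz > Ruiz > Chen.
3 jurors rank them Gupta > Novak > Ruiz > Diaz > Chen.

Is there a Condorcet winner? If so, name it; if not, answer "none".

Gupta

Head-to-head results (21 jurors):
Diaz–Novak: Novak 11–10.
Diaz–Ruiz: Diaz 16–5.
Diaz vs Gupta: Gupta, 12–9.
Diaz vs Chen: Diaz wins 17–4.
Novak vs Ruiz: Novak, 16–5.
Novak vs Gupta: Gupta wins 11–10.
Novak vs Chen: Novak wins 13–8.
Ruiz vs Gupta: Gupta, 17–4.
Ruiz vs Chen: Ruiz, 13–8.
Gupta–Chen: Gupta 20–1.
Gupta beats each of Diaz, Novak, Ruiz, Chen — Gupta is the Condorcet winner.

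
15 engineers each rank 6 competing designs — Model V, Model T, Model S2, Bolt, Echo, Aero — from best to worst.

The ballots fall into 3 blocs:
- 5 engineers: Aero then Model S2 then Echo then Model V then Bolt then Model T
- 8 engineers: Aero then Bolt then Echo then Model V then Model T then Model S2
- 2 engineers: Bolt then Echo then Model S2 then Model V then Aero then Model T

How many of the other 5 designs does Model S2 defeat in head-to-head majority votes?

0

Model S2 against each rival (15 engineers):
Model S2 vs Model V: Model S2 is ranked higher on 5+2 = 7 ballots, Model V on 8. Model V wins 8–7.
Model S2 vs Model T: Model T, 8–7.
Model S2 vs Bolt: Bolt wins 10–5.
Model S2–Echo: Echo 10–5.
Model S2 vs Aero: 2 for Model S2, 13 for Aero — Aero by 13–2.
Model S2 beats no one; loses to Model V, Model T, Bolt, Echo, Aero — 0 pairwise wins.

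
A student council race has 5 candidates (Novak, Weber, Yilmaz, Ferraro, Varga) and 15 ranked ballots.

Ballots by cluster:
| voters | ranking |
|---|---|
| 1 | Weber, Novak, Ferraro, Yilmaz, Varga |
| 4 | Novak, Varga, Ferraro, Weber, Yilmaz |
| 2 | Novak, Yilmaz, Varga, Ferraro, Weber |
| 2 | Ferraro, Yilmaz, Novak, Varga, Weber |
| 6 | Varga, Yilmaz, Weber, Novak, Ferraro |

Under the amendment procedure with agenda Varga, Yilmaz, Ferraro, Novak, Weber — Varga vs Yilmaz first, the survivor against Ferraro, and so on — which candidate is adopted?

Novak

Round 1: Varga vs Yilmaz — 10–5, Varga advances.
Round 2: Varga vs Ferraro — 12–3, Varga advances.
Round 3: Varga vs Novak — 6–9, Novak advances.
Round 4: Novak vs Weber — 8–7, Novak advances.
Novak survives the agenda.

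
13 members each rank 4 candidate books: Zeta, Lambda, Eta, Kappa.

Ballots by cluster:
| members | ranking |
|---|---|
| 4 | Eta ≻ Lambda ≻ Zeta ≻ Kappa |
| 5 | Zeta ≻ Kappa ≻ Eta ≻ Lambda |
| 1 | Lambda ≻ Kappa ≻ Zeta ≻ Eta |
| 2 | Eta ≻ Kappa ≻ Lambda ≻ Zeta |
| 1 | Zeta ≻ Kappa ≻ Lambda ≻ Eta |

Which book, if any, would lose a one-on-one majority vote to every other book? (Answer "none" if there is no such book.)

Pairwise majorities:
Zeta vs Lambda: Zeta preferred on 5+1 = 6 ballots; Lambda wins 7–6.
Zeta vs Eta: Zeta preferred on 5+1+1 = 7 ballots; Zeta wins 7–6.
Zeta vs Kappa: Zeta wins 10–3.
Lambda vs Eta: Lambda is ranked higher on 1+1 = 2 ballots, Eta on 11. Eta wins 11–2.
Lambda vs Kappa: 5 to 8, Kappa.
Eta vs Kappa: Kappa wins 7–6.
No book is winless: Zeta beats Eta; Lambda beats Zeta; Eta beats Lambda; Kappa beats Lambda. There is no Condorcet loser.

none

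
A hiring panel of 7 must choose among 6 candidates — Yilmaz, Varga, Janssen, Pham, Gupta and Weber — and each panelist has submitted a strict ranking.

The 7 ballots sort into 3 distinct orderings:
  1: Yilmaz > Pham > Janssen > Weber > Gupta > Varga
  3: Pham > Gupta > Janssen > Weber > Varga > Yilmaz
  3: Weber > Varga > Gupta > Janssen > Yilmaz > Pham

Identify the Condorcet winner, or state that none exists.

Pairwise majorities:
Yilmaz–Varga: Varga 6–1.
Yilmaz vs Janssen: 1 to 6, Janssen.
Yilmaz vs Pham: Yilmaz wins 4–3.
Yilmaz vs Gupta: 1 for Yilmaz, 6 for Gupta — Gupta by 6–1.
Yilmaz vs Weber: 1 for Yilmaz, 6 for Weber — Weber by 6–1.
Varga vs Janssen: Varga preferred on 3 ballots; Janssen wins 4–3.
Varga vs Pham: Varga preferred on 3 ballots; Pham wins 4–3.
Varga vs Gupta: 3 for Varga, 4 for Gupta — Gupta by 4–3.
Varga vs Weber: 0 to 7, Weber.
Janssen vs Pham: Pham, 4–3.
Janssen vs Gupta: Gupta, 6–1.
Janssen vs Weber: Janssen is ranked higher on 1+3 = 4 ballots, Weber on 3. Janssen wins 4–3.
Pham vs Gupta: Pham wins 4–3.
Pham vs Weber: Pham preferred on 1+3 = 4 ballots; Pham wins 4–3.
Gupta–Weber: Weber 4–3.
Each candidate drops at least one matchup (Yilmaz loses to Varga; Varga loses to Janssen; Janssen loses to Pham; Pham loses to Yilmaz; Gupta loses to Pham; Weber loses to Janssen); the cycle Yilmaz > Pham > Varga > Yilmaz rules out a Condorcet winner.

none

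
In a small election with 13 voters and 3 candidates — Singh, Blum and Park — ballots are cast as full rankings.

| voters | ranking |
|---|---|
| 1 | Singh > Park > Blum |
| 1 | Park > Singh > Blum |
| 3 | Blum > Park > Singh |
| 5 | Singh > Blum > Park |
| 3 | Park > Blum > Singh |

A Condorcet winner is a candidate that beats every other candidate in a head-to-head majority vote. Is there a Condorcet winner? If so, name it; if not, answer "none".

Pairwise majorities:
Singh vs Blum: Singh wins 7–6.
Singh vs Park: Park, 7–6.
Blum–Park: Blum 8–5.
No candidate is unbeaten: Singh loses to Park; Blum loses to Singh; Park loses to Blum. In particular Singh beats Blum beats Park beats Singh is a majority cycle — no Condorcet winner exists.

none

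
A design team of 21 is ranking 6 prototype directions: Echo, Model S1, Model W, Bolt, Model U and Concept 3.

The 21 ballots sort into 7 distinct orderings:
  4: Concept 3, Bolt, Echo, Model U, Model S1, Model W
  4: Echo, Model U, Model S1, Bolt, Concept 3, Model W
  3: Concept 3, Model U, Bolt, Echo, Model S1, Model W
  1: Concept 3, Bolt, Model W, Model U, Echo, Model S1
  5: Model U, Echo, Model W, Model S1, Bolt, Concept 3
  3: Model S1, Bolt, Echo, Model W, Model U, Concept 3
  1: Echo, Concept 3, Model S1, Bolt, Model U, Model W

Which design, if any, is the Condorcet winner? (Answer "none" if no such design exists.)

Head-to-head results (21 engineers):
Echo vs Model S1: Echo wins 18–3.
Echo–Model W: Echo 20–1.
Echo vs Bolt: Bolt, 11–10.
Echo–Model U: Echo 12–9.
Echo vs Concept 3: Echo wins 13–8.
Model S1–Model W: Model S1 15–6.
Model S1 vs Bolt: Model S1 wins 13–8.
Model S1–Model U: Model U 17–4.
Model S1 vs Concept 3: Model S1, 12–9.
Model W vs Bolt: Bolt, 16–5.
Model W vs Model U: Model U wins 17–4.
Model W vs Concept 3: Concept 3, 13–8.
Bolt–Model U: Model U 12–9.
Bolt vs Concept 3: Bolt wins 12–9.
Model U–Concept 3: Model U 12–9.
Each design drops at least one matchup (Echo loses to Bolt; Model S1 loses to Echo; Model W loses to Echo; Bolt loses to Model S1; Model U loses to Echo; Concept 3 loses to Echo); the cycle Echo > Model S1 > Bolt > Echo rules out a Condorcet winner.

none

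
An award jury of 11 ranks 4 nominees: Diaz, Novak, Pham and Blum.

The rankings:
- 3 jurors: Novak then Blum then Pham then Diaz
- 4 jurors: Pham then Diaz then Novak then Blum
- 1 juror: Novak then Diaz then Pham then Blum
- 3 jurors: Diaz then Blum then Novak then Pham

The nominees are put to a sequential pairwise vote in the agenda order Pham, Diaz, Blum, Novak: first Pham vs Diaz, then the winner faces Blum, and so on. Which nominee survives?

Round 1: Pham vs Diaz — 7–4, Pham advances.
Round 2: Pham vs Blum — 5–6, Blum advances.
Round 3: Blum vs Novak — 3–8, Novak advances.
The agenda winner is Novak.

Novak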